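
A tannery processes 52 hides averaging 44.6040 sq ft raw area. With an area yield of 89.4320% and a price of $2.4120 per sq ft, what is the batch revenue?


Raw_total = N * avg_area = 52 * 44.6040 = 2319.4080 sq ft
Finished = Raw_total * yield / 100 = 2319.4080 * 89.4320 / 100 = 2074.2930 sq ft
Value = Finished * price = 2074.2930 * 2.4120 = 5003.1946 $


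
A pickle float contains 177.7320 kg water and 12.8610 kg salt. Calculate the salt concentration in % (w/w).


Formula: Conc = salt / (water + salt) * 100
Substituting: Conc = 12.8610 / (177.7320 + 12.8610) * 100
Result: 6.7479 %


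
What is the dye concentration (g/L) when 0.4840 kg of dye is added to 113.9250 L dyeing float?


Formula: Conc = dye_mass(kg) / volume(L) * 1000
Substituting: Conc = 0.4840 / 113.9250 * 1000
Result: 4.2484 g/L


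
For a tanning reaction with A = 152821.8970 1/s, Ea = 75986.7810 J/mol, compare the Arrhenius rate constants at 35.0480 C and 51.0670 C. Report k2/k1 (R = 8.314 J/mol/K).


T1 = 35.0480 + 273.15 = 308.1980 K; T2 = 51.0670 + 273.15 = 324.2170 K
k1 = A * exp(-Ea/(R*T1)) = 152821.8970 * exp(-75986.7810/(8.314*308.1980)) = 2.0192e-08 1/s
k2 = A * exp(-Ea/(R*T2)) = 152821.8970 * exp(-75986.7810/(8.314*324.2170)) = 8.7398e-08 1/s
k2/k1 = 8.7398e-08 / 2.0192e-08 = 4.3284


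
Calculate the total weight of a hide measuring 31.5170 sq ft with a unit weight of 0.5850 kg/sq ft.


Formula: Weight = area * weight_per_sqft
Substituting: Weight = 31.5170 * 0.5850
Result: 18.4374 kg


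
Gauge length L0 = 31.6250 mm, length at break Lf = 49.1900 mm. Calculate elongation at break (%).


Formula: Elongation = (Lf - L0) / L0 * 100
Substituting: Elongation = (49.1900 - 31.6250) / 31.6250 * 100
Result: 55.5415 %


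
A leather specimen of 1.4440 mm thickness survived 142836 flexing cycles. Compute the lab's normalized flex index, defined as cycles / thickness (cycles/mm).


Formula: Index = cycles / thickness
Substituting: Index = 142836 / 1.4440
Result: 98916.8975 cycles/mm


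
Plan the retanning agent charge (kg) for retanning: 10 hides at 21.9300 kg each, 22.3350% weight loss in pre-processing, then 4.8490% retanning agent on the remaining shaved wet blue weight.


Total_raw = N * avg_wt = 10 * 21.9300 = 219.3000 kg
Substrate = Total_raw * (1 - loss/100) = 219.3000 * (1 - 22.3350/100) = 170.3193 kg
Retan = Substrate * pct / 100 = 170.3193 * 4.8490 / 100 = 8.2588 kg


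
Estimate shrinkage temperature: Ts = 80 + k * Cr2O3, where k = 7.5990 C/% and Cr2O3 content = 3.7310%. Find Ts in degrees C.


Formula: Ts = 80 + k * Cr2O3
Substituting: Ts = 80 + 7.5990 * 3.7310
Result: 108.3519 C


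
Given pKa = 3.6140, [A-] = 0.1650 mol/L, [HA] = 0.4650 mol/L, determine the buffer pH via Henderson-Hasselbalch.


ratio = [A-] / [HA] = 0.1650 / 0.4650 = 0.3548
log10(ratio) = -0.4500
pH = pKa + log10(ratio) = 3.6140 - 0.4500 = 3.1640


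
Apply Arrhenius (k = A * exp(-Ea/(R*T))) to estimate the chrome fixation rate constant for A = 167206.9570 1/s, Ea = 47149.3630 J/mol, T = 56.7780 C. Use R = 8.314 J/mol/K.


T_K = T_C + 273.15 = 56.7780 + 273.15 = 329.9280 K
exponent = -Ea / (R * T_K) = -47149.3630 / (8.314 * 329.9280) = -17.1888
k = A * exp(exponent) = 167206.9570 * exp(-17.1888) = 0.00573106 1/s


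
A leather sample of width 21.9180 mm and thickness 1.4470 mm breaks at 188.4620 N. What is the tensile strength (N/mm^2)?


Formula: TS = force / (width * thickness)
Substituting: TS = 188.4620 / (21.9180 * 1.4470)
Result: 5.9423 N/mm^2


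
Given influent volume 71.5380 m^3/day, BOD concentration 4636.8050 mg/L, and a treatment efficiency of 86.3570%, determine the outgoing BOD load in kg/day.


Load_in = volume * conc / 1000 = 71.5380 * 4636.8050 / 1000 = 331.7078 kg/day
Removed = Load_in * eff / 100 = 331.7078 * 86.3570 / 100 = 286.4529 kg/day
Load_out = Load_in - Removed = 331.7078 - 286.4529 = 45.2549 kg/day


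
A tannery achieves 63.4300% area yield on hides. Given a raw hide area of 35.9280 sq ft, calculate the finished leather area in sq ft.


Formula: finished = raw * yield / 100
Substituting: finished = 35.9280 * 63.4300 / 100
Result: 22.7891 sq ft


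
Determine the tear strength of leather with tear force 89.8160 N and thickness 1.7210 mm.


Formula: Tear strength = force / thickness
Substituting: Tear strength = 89.8160 / 1.7210
Result: 52.1883 N/mm


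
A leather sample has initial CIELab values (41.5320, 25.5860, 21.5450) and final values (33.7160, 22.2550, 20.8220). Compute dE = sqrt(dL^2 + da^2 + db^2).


dL = -7.8160, da = -3.3310, db = -0.7230
dE = sqrt((-7.8160)^2 + (-3.3310)^2 + (-0.7230)^2) = 8.5269


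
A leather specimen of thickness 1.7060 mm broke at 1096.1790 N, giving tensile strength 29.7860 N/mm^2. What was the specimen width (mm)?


Formula: w = F / (TS * t)
Substituting: w = 1096.1790 / (29.7860 * 1.7060)
Result: 21.5720 mm


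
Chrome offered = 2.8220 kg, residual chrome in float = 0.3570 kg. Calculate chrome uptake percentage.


Formula: Uptake = (offered - residual) / offered * 100
Substituting: Uptake = (2.8220 - 0.3570) / 2.8220 * 100
Result: 87.3494 %


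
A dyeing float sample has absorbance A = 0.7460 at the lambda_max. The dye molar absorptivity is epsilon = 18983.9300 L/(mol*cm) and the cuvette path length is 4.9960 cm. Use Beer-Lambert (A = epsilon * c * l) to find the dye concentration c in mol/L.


Formula: c = A / (epsilon * l)
Substituting: c = 0.7460 / (18983.9300 * 4.9960)
Result: 7.8656e-06 mol/L


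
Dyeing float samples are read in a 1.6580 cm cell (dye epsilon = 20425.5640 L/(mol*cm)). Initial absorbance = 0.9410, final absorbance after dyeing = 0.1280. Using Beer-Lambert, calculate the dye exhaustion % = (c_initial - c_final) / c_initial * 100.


c_initial = A_i / (epsilon * l) = 0.9410 / (20425.5640 * 1.6580) = 2.7786e-05 mol/L
c_final = A_f / (epsilon * l) = 0.1280 / (20425.5640 * 1.6580) = 3.7796e-06 mol/L
Exhaustion = (c_initial - c_final) / c_initial * 100 = (2.7786e-05 - 3.7796e-06) / 2.7786e-05 * 100 = 86.3974 %


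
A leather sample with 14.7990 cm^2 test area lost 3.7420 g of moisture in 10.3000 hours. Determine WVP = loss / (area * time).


Formula: WVP = loss / (area * time)
Substituting: WVP = 3.7420 / (14.7990 * 10.3000)
Result: 0.024549 g/(cm^2*hr)


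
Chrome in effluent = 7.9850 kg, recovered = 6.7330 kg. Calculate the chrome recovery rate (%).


Formula: Recovery = recovered / input * 100
Substituting: Recovery = 6.7330 / 7.9850 * 100
Result: 84.3206 %


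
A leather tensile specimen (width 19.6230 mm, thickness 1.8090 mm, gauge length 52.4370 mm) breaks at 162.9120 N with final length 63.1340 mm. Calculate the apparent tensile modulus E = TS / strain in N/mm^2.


TS = F / (w * t) = 162.9120 / (19.6230 * 1.8090) = 4.5893 N/mm^2
strain = (Lf - L0) / L0 = (63.1340 - 52.4370) / 52.4370 = 0.2040
E = TS / strain = 4.5893 / 0.2040 = 22.4970 N/mm^2


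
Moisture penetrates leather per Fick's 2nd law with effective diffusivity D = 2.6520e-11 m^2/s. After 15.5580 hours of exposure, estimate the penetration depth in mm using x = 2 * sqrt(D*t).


t = 15.5580 hr * 3600 = 56008.8000 s
D * t = 2.6520e-11 * 56008.8000 = 1.4854e-06
x = 2 * sqrt(D*t) = 2 * sqrt(1.4854e-06) = 0.0024375 m = 2.4375 mm


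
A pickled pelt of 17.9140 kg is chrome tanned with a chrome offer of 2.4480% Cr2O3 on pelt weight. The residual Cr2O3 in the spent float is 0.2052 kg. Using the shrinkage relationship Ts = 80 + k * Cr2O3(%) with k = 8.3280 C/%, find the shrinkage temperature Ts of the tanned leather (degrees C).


Offered = pelt * offer_pct / 100 = 17.9140 * 2.4480 / 100 = 0.4385 kg
Uptake = offered - residual = 0.4385 - 0.2052 = 0.2333 kg
Cr2O3% on pelt = uptake / pelt * 100 = 0.2333 / 17.9140 * 100 = 1.3025 %
Ts = 80 + k * Cr2O3% = 80 + 8.3280 * 1.3025 = 90.8474 C


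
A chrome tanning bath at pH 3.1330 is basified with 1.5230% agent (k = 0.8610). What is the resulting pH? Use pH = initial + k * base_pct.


Formula: pH_final = pH_initial + k * base_pct
Substituting: pH_final = 3.1330 + 0.8610 * 1.5230
Result: 4.4443


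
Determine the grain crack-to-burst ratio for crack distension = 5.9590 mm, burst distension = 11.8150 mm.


Formula: Ratio = crack / burst
Substituting: Ratio = 5.9590 / 11.8150
Result: 0.5044


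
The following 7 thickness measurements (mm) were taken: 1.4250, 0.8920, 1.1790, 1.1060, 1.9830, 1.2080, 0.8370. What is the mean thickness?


Formula: Average = sum / n
Substituting: Average = 8.6300 / 7
Result: 1.2329 mm


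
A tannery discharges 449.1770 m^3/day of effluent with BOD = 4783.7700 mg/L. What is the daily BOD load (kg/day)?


Formula: BOD_load = volume * conc / 1000
Substituting: BOD_load = 449.1770 * 4783.7700 / 1000
Result: 2148.7595 kg/day


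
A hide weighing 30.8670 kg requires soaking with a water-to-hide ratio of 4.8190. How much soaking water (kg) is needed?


Formula: Water = hide_weight * ratio
Substituting: Water = 30.8670 * 4.8190
Result: 148.7481 kg


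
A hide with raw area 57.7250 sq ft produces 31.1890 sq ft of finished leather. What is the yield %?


Formula: Yield = finished / raw * 100
Substituting: Yield = 31.1890 / 57.7250 * 100
Result: 54.0303 %


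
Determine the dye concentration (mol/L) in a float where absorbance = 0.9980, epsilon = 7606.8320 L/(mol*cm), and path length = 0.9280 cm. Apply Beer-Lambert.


Formula: c = A / (epsilon * l)
Substituting: c = 0.9980 / (7606.8320 * 0.9280)
Result: 1.4138e-04 mol/L


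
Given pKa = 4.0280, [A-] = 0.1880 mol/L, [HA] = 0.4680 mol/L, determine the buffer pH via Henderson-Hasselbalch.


ratio = [A-] / [HA] = 0.1880 / 0.4680 = 0.4017
log10(ratio) = -0.3961
pH = pKa + log10(ratio) = 4.0280 - 0.3961 = 3.6319


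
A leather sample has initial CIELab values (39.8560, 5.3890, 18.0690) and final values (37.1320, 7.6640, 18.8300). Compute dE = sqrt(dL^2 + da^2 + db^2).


dL = -2.7240, da = 2.2750, db = 0.7610
dE = sqrt((-2.7240)^2 + 2.2750^2 + 0.7610^2) = 3.6297


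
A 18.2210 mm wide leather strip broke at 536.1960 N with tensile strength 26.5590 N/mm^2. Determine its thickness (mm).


Formula: t = F / (TS * w)
Substituting: t = 536.1960 / (26.5590 * 18.2210)
Result: 1.1080 mm


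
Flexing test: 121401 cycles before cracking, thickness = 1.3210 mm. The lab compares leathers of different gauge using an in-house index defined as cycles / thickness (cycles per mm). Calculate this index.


Formula: Index = cycles / thickness
Substituting: Index = 121401 / 1.3210
Result: 91900.8327 cycles/mm


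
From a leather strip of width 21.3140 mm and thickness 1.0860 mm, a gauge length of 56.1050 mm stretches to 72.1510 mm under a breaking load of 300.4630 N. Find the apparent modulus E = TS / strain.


TS = F / (w * t) = 300.4630 / (21.3140 * 1.0860) = 12.9806 N/mm^2
strain = (Lf - L0) / L0 = (72.1510 - 56.1050) / 56.1050 = 0.2860
E = TS / strain = 12.9806 / 0.2860 = 45.3869 N/mm^2


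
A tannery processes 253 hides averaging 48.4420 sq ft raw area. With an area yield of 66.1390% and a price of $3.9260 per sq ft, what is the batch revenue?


Raw_total = N * avg_area = 253 * 48.4420 = 12255.8260 sq ft
Finished = Raw_total * yield / 100 = 12255.8260 * 66.1390 / 100 = 8105.8808 sq ft
Value = Finished * price = 8105.8808 * 3.9260 = 31823.6879 $


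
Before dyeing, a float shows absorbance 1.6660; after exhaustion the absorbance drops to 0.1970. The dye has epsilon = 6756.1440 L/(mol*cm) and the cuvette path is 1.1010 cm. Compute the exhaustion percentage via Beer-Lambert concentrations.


c_initial = A_i / (epsilon * l) = 1.6660 / (6756.1440 * 1.1010) = 2.2397e-04 mol/L
c_final = A_f / (epsilon * l) = 0.1970 / (6756.1440 * 1.1010) = 2.6484e-05 mol/L
Exhaustion = (c_initial - c_final) / c_initial * 100 = (2.2397e-04 - 2.6484e-05) / 2.2397e-04 * 100 = 88.1753 %


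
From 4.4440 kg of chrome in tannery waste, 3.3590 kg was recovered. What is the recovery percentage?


Formula: Recovery = recovered / input * 100
Substituting: Recovery = 3.3590 / 4.4440 * 100
Result: 75.5851 %


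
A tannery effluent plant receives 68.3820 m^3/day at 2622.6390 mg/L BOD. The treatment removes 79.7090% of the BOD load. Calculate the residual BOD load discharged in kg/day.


Load_in = volume * conc / 1000 = 68.3820 * 2622.6390 / 1000 = 179.3413 kg/day
Removed = Load_in * eff / 100 = 179.3413 * 79.7090 / 100 = 142.9512 kg/day
Load_out = Load_in - Removed = 179.3413 - 142.9512 = 36.3901 kg/day


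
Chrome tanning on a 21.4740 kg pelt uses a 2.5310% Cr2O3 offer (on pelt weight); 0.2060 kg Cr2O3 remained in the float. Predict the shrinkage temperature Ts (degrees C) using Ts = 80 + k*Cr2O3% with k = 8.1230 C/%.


Offered = pelt * offer_pct / 100 = 21.4740 * 2.5310 / 100 = 0.5435 kg
Uptake = offered - residual = 0.5435 - 0.2060 = 0.3375 kg
Cr2O3% on pelt = uptake / pelt * 100 = 0.3375 / 21.4740 * 100 = 1.5717 %
Ts = 80 + k * Cr2O3% = 80 + 8.1230 * 1.5717 = 92.7669 C


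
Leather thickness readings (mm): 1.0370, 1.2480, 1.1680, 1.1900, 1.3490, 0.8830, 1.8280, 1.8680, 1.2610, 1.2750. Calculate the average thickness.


Formula: Average = sum / n
Substituting: Average = 13.1070 / 10
Result: 1.3107 mm


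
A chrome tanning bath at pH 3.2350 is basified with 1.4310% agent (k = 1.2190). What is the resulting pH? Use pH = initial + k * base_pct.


Formula: pH_final = pH_initial + k * base_pct
Substituting: pH_final = 3.2350 + 1.2190 * 1.4310
Result: 4.9794


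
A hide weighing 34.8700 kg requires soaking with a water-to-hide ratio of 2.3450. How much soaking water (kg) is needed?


Formula: Water = hide_weight * ratio
Substituting: Water = 34.8700 * 2.3450
Result: 81.7702 kg


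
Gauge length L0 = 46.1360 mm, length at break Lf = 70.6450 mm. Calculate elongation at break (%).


Formula: Elongation = (Lf - L0) / L0 * 100
Substituting: Elongation = (70.6450 - 46.1360) / 46.1360 * 100
Result: 53.1234 %


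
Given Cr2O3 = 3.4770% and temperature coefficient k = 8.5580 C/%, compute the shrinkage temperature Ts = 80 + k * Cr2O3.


Formula: Ts = 80 + k * Cr2O3
Substituting: Ts = 80 + 8.5580 * 3.4770
Result: 109.7562 C


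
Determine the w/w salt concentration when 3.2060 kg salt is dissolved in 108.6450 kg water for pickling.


Formula: Conc = salt / (water + salt) * 100
Substituting: Conc = 3.2060 / (108.6450 + 3.2060) * 100
Result: 2.8663 %


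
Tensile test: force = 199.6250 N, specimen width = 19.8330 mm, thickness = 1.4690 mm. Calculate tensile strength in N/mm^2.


Formula: TS = force / (width * thickness)
Substituting: TS = 199.6250 / (19.8330 * 1.4690)
Result: 6.8518 N/mm^2


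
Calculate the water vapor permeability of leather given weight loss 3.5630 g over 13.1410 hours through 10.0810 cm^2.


Formula: WVP = loss / (area * time)
Substituting: WVP = 3.5630 / (10.0810 * 13.1410)
Result: 0.0268958 g/(cm^2*hr)


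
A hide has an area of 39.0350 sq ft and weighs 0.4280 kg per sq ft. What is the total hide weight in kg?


Formula: Weight = area * weight_per_sqft
Substituting: Weight = 39.0350 * 0.4280
Result: 16.7070 kg


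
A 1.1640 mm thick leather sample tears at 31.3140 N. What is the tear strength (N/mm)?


Formula: Tear strength = force / thickness
Substituting: Tear strength = 31.3140 / 1.1640
Result: 26.9021 N/mm


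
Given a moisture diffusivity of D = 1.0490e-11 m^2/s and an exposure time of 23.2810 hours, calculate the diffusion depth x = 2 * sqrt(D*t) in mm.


t = 23.2810 hr * 3600 = 83811.6000 s
D * t = 1.0490e-11 * 83811.6000 = 8.7918e-07
x = 2 * sqrt(D*t) = 2 * sqrt(8.7918e-07) = 0.0018753 m = 1.8753 mm


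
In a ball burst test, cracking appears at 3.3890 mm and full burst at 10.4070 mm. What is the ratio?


Formula: Ratio = crack / burst
Substituting: Ratio = 3.3890 / 10.4070
Result: 0.3256


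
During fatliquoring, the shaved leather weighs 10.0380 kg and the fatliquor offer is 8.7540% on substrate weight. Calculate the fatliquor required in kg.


Formula: Fat = substrate * pct / 100
Substituting: Fat = 10.0380 * 8.7540 / 100
Result: 0.8787 kg


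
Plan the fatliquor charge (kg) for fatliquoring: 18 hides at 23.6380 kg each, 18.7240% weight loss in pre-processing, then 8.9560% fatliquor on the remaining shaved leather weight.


Total_raw = N * avg_wt = 18 * 23.6380 = 425.4840 kg
Substrate = Total_raw * (1 - loss/100) = 425.4840 * (1 - 18.7240/100) = 345.8164 kg
Fat = Substrate * pct / 100 = 345.8164 * 8.9560 / 100 = 30.9713 kg


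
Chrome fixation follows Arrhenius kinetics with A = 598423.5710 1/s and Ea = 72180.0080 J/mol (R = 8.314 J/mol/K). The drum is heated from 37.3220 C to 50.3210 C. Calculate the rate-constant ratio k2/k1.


T1 = 37.3220 + 273.15 = 310.4720 K; T2 = 50.3210 + 273.15 = 323.4710 K
k1 = A * exp(-Ea/(R*T1)) = 598423.5710 * exp(-72180.0080/(8.314*310.4720)) = 4.2935e-07 1/s
k2 = A * exp(-Ea/(R*T2)) = 598423.5710 * exp(-72180.0080/(8.314*323.4710)) = 1.3208e-06 1/s
k2/k1 = 1.3208e-06 / 4.2935e-07 = 3.0763


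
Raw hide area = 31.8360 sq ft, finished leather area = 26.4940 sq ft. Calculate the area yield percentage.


Formula: Yield = finished / raw * 100
Substituting: Yield = 26.4940 / 31.8360 * 100
Result: 83.2203 %


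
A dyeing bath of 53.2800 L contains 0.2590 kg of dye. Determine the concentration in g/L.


Formula: Conc = dye_mass(kg) / volume(L) * 1000
Substituting: Conc = 0.2590 / 53.2800 * 1000
Result: 4.8611 g/L


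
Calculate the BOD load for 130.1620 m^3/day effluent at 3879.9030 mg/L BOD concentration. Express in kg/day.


Formula: BOD_load = volume * conc / 1000
Substituting: BOD_load = 130.1620 * 3879.9030 / 1000
Result: 505.0159 kg/day


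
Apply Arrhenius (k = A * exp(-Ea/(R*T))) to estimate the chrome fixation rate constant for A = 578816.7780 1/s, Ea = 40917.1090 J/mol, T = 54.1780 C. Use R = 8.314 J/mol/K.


T_K = T_C + 273.15 = 54.1780 + 273.15 = 327.3280 K
exponent = -Ea / (R * T_K) = -40917.1090 / (8.314 * 327.3280) = -15.0353
k = A * exp(exponent) = 578816.7780 * exp(-15.0353) = 0.1709 1/s


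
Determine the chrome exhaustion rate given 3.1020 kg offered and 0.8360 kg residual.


Formula: Uptake = (offered - residual) / offered * 100
Substituting: Uptake = (3.1020 - 0.8360) / 3.1020 * 100
Result: 73.0496 %


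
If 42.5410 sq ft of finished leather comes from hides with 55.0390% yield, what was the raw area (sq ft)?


Formula: raw = finished * 100 / yield
Substituting: raw = 42.5410 * 100 / 55.0390
Result: 77.2925 sq ft


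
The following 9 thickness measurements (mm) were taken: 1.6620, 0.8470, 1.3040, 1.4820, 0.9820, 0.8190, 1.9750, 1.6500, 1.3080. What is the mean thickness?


Formula: Average = sum / n
Substituting: Average = 12.0290 / 9
Result: 1.3366 mm


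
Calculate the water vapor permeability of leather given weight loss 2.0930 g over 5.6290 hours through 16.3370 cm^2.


Formula: WVP = loss / (area * time)
Substituting: WVP = 2.0930 / (16.3370 * 5.6290)
Result: 0.0227597 g/(cm^2*hr)


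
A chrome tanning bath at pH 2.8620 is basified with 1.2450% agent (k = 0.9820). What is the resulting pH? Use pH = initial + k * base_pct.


Formula: pH_final = pH_initial + k * base_pct
Substituting: pH_final = 2.8620 + 0.9820 * 1.2450
Result: 4.0846


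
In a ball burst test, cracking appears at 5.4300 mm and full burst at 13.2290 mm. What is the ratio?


Formula: Ratio = crack / burst
Substituting: Ratio = 5.4300 / 13.2290
Result: 0.4105


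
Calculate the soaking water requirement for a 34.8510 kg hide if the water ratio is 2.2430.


Formula: Water = hide_weight * ratio
Substituting: Water = 34.8510 * 2.2430
Result: 78.1708 kg


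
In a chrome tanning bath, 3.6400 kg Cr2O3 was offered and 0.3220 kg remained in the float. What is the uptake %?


Formula: Uptake = (offered - residual) / offered * 100
Substituting: Uptake = (3.6400 - 0.3220) / 3.6400 * 100
Result: 91.1538 %


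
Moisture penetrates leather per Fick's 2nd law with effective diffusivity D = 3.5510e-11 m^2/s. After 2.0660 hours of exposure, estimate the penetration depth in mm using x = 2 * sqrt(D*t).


t = 2.0660 hr * 3600 = 7437.6000 s
D * t = 3.5510e-11 * 7437.6000 = 2.6411e-07
x = 2 * sqrt(D*t) = 2 * sqrt(2.6411e-07) = 0.00102783 m = 1.0278 mm


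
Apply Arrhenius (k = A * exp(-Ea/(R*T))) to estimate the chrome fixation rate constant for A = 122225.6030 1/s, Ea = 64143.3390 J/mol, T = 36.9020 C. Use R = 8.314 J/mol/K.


T_K = T_C + 273.15 = 36.9020 + 273.15 = 310.0520 K
exponent = -Ea / (R * T_K) = -64143.3390 / (8.314 * 310.0520) = -24.8832
k = A * exp(exponent) = 122225.6030 * exp(-24.8832) = 1.9077e-06 1/s


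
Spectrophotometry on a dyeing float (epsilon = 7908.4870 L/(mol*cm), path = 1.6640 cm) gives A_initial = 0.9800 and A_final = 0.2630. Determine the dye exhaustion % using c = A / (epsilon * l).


c_initial = A_i / (epsilon * l) = 0.9800 / (7908.4870 * 1.6640) = 7.4470e-05 mol/L
c_final = A_f / (epsilon * l) = 0.2630 / (7908.4870 * 1.6640) = 1.9985e-05 mol/L
Exhaustion = (c_initial - c_final) / c_initial * 100 = (7.4470e-05 - 1.9985e-05) / 7.4470e-05 * 100 = 73.1633 %


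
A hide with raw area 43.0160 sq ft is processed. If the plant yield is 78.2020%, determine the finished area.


Formula: finished = raw * yield / 100
Substituting: finished = 43.0160 * 78.2020 / 100
Result: 33.6394 sq ft


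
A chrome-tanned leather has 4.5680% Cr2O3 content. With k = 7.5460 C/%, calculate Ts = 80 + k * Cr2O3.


Formula: Ts = 80 + k * Cr2O3
Substituting: Ts = 80 + 7.5460 * 4.5680
Result: 114.4701 C


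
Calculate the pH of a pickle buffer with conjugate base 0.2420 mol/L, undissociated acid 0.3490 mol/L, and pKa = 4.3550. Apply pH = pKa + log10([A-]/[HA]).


ratio = [A-] / [HA] = 0.2420 / 0.3490 = 0.6934
log10(ratio) = -0.1590
pH = pKa + log10(ratio) = 4.3550 - 0.1590 = 4.1960


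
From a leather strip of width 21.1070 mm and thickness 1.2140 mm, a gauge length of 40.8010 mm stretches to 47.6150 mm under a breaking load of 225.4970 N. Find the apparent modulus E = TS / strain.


TS = F / (w * t) = 225.4970 / (21.1070 * 1.2140) = 8.8003 N/mm^2
strain = (Lf - L0) / L0 = (47.6150 - 40.8010) / 40.8010 = 0.1670
E = TS / strain = 8.8003 / 0.1670 = 52.6944 N/mm^2


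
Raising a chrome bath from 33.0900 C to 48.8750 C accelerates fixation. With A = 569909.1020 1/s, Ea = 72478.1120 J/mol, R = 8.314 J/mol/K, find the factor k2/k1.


T1 = 33.0900 + 273.15 = 306.2400 K; T2 = 48.8750 + 273.15 = 322.0250 K
k1 = A * exp(-Ea/(R*T1)) = 569909.1020 * exp(-72478.1120/(8.314*306.2400)) = 2.4714e-07 1/s
k2 = A * exp(-Ea/(R*T2)) = 569909.1020 * exp(-72478.1120/(8.314*322.0250)) = 9.9756e-07 1/s
k2/k1 = 9.9756e-07 / 2.4714e-07 = 4.0365


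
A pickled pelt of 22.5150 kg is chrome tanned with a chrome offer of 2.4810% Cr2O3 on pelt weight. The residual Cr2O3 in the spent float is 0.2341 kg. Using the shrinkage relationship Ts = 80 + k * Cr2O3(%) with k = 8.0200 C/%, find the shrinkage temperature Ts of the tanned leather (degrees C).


Offered = pelt * offer_pct / 100 = 22.5150 * 2.4810 / 100 = 0.5586 kg
Uptake = offered - residual = 0.5586 - 0.2341 = 0.3245 kg
Cr2O3% on pelt = uptake / pelt * 100 = 0.3245 / 22.5150 * 100 = 1.4412 %
Ts = 80 + k * Cr2O3% = 80 + 8.0200 * 1.4412 = 91.5588 C


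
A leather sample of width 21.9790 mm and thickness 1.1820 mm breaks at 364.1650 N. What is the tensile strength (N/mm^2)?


Formula: TS = force / (width * thickness)
Substituting: TS = 364.1650 / (21.9790 * 1.1820)
Result: 14.0176 N/mm^2


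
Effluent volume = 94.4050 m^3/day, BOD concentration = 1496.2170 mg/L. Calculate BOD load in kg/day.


Formula: BOD_load = volume * conc / 1000
Substituting: BOD_load = 94.4050 * 1496.2170 / 1000
Result: 141.2504 kg/day


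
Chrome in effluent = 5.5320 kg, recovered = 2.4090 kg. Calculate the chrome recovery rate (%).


Formula: Recovery = recovered / input * 100
Substituting: Recovery = 2.4090 / 5.5320 * 100
Result: 43.5466 %


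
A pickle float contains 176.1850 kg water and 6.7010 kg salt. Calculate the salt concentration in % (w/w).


Formula: Conc = salt / (water + salt) * 100
Substituting: Conc = 6.7010 / (176.1850 + 6.7010) * 100
Result: 3.6640 %


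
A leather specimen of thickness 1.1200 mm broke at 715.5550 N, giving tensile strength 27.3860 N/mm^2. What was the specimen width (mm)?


Formula: w = F / (TS * t)
Substituting: w = 715.5550 / (27.3860 * 1.1200)
Result: 23.3290 mm


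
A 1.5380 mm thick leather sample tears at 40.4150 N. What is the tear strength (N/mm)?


Formula: Tear strength = force / thickness
Substituting: Tear strength = 40.4150 / 1.5380
Result: 26.2776 N/mm


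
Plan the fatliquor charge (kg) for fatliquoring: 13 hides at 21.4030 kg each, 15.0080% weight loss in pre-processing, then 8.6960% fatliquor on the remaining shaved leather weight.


Total_raw = N * avg_wt = 13 * 21.4030 = 278.2390 kg
Substrate = Total_raw * (1 - loss/100) = 278.2390 * (1 - 15.0080/100) = 236.4809 kg
Fat = Substrate * pct / 100 = 236.4809 * 8.6960 / 100 = 20.5644 kg


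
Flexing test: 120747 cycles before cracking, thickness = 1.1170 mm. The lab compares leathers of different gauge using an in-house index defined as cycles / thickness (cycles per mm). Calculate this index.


Formula: Index = cycles / thickness
Substituting: Index = 120747 / 1.1170
Result: 108099.3733 cycles/mm


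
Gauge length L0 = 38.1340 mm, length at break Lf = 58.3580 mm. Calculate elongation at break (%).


Formula: Elongation = (Lf - L0) / L0 * 100
Substituting: Elongation = (58.3580 - 38.1340) / 38.1340 * 100
Result: 53.0340 %


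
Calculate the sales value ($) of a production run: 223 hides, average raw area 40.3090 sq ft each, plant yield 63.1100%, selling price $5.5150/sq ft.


Raw_total = N * avg_area = 223 * 40.3090 = 8988.9070 sq ft
Finished = Raw_total * yield / 100 = 8988.9070 * 63.1100 / 100 = 5672.8992 sq ft
Value = Finished * price = 5672.8992 * 5.5150 = 31286.0391 $


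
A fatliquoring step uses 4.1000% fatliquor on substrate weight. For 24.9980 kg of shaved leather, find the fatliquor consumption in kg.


Formula: Fat = substrate * pct / 100
Substituting: Fat = 24.9980 * 4.1000 / 100
Result: 1.0249 kg


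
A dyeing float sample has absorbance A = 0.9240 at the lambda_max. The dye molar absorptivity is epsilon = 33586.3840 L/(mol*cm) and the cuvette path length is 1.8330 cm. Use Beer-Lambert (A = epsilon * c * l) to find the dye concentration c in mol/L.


Formula: c = A / (epsilon * l)
Substituting: c = 0.9240 / (33586.3840 * 1.8330)
Result: 1.5009e-05 mol/L


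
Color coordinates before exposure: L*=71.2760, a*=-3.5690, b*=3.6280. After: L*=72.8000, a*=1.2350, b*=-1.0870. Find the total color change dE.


dL = 1.5240, da = 4.8040, db = -4.7150
dE = sqrt(1.5240^2 + 4.8040^2 + (-4.7150)^2) = 6.9016


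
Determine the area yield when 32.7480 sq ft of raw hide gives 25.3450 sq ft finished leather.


Formula: Yield = finished / raw * 100
Substituting: Yield = 25.3450 / 32.7480 * 100
Result: 77.3940 %


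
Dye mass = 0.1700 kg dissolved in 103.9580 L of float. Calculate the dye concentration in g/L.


Formula: Conc = dye_mass(kg) / volume(L) * 1000
Substituting: Conc = 0.1700 / 103.9580 * 1000
Result: 1.6353 g/L


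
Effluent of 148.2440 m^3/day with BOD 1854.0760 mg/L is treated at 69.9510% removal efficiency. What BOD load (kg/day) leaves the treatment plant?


Load_in = volume * conc / 1000 = 148.2440 * 1854.0760 / 1000 = 274.8556 kg/day
Removed = Load_in * eff / 100 = 274.8556 * 69.9510 / 100 = 192.2643 kg/day
Load_out = Load_in - Removed = 274.8556 - 192.2643 = 82.5914 kg/day


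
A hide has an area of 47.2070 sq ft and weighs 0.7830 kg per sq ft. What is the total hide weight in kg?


Formula: Weight = area * weight_per_sqft
Substituting: Weight = 47.2070 * 0.7830
Result: 36.9631 kg


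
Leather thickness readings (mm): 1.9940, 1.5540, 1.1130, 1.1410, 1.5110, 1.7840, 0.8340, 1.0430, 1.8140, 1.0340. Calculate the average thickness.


Formula: Average = sum / n
Substituting: Average = 13.8220 / 10
Result: 1.3822 mm


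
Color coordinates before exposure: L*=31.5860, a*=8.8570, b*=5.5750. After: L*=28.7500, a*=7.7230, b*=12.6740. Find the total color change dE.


dL = -2.8360, da = -1.1340, db = 7.0990
dE = sqrt((-2.8360)^2 + (-1.1340)^2 + 7.0990^2) = 7.7282


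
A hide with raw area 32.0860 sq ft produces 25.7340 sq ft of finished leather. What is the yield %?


Formula: Yield = finished / raw * 100
Substituting: Yield = 25.7340 / 32.0860 * 100
Result: 80.2032 %


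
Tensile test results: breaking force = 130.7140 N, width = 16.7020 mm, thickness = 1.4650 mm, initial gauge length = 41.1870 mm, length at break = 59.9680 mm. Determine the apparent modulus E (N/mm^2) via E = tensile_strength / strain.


TS = F / (w * t) = 130.7140 / (16.7020 * 1.4650) = 5.3421 N/mm^2
strain = (Lf - L0) / L0 = (59.9680 - 41.1870) / 41.1870 = 0.4560
E = TS / strain = 5.3421 / 0.4560 = 11.7154 N/mm^2


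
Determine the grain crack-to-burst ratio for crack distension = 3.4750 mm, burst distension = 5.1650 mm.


Formula: Ratio = crack / burst
Substituting: Ratio = 3.4750 / 5.1650
Result: 0.6728


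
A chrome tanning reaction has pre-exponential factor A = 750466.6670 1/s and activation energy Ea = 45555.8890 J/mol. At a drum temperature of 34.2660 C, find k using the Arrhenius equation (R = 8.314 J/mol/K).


T_K = T_C + 273.15 = 34.2660 + 273.15 = 307.4160 K
exponent = -Ea / (R * T_K) = -45555.8890 / (8.314 * 307.4160) = -17.8241
k = A * exp(exponent) = 750466.6670 * exp(-17.8241) = 0.0136275 1/s


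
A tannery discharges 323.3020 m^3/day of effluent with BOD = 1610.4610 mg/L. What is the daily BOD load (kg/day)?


Formula: BOD_load = volume * conc / 1000
Substituting: BOD_load = 323.3020 * 1610.4610 / 1000
Result: 520.6653 kg/day


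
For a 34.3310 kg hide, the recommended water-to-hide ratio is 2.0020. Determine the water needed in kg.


Formula: Water = hide_weight * ratio
Substituting: Water = 34.3310 * 2.0020
Result: 68.7307 kg


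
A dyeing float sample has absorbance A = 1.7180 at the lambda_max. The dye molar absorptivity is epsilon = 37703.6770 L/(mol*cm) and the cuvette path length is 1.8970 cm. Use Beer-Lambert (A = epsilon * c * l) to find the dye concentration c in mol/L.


Formula: c = A / (epsilon * l)
Substituting: c = 1.7180 / (37703.6770 * 1.8970)
Result: 2.4020e-05 mol/L


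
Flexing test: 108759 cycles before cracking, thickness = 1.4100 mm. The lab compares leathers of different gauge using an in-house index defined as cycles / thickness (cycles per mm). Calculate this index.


Formula: Index = cycles / thickness
Substituting: Index = 108759 / 1.4100
Result: 77134.0426 cycles/mm


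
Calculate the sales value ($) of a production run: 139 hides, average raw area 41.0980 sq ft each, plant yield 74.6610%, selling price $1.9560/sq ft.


Raw_total = N * avg_area = 139 * 41.0980 = 5712.6220 sq ft
Finished = Raw_total * yield / 100 = 5712.6220 * 74.6610 / 100 = 4265.1007 sq ft
Value = Finished * price = 4265.1007 * 1.9560 = 8342.5370 $


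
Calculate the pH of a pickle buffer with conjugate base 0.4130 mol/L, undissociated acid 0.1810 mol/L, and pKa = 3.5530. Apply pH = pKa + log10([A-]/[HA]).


ratio = [A-] / [HA] = 0.4130 / 0.1810 = 2.2818
log10(ratio) = 0.3583
pH = pKa + log10(ratio) = 3.5530 + 0.3583 = 3.9113


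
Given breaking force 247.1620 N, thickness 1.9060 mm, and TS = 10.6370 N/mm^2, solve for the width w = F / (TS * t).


Formula: w = F / (TS * t)
Substituting: w = 247.1620 / (10.6370 * 1.9060)
Result: 12.1910 mm


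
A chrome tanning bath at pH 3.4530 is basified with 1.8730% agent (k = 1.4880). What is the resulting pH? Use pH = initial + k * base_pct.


Formula: pH_final = pH_initial + k * base_pct
Substituting: pH_final = 3.4530 + 1.4880 * 1.8730
Result: 6.2400


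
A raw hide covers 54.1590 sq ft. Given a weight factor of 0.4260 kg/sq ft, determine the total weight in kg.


Formula: Weight = area * weight_per_sqft
Substituting: Weight = 54.1590 * 0.4260
Result: 23.0717 kg


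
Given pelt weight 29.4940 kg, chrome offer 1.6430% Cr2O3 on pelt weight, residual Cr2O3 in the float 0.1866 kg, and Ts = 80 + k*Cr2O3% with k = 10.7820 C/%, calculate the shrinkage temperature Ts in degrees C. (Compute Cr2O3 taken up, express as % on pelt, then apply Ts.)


Offered = pelt * offer_pct / 100 = 29.4940 * 1.6430 / 100 = 0.4846 kg
Uptake = offered - residual = 0.4846 - 0.1866 = 0.2980 kg
Cr2O3% on pelt = uptake / pelt * 100 = 0.2980 / 29.4940 * 100 = 1.0103 %
Ts = 80 + k * Cr2O3% = 80 + 10.7820 * 1.0103 = 90.8934 C


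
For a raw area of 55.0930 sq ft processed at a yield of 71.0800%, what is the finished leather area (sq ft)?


Formula: finished = raw * yield / 100
Substituting: finished = 55.0930 * 71.0800 / 100
Result: 39.1601 sq ft


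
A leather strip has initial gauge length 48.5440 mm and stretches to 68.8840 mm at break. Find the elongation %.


Formula: Elongation = (Lf - L0) / L0 * 100
Substituting: Elongation = (68.8840 - 48.5440) / 48.5440 * 100
Result: 41.9001 %


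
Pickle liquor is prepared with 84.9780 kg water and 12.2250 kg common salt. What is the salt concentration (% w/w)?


Formula: Conc = salt / (water + salt) * 100
Substituting: Conc = 12.2250 / (84.9780 + 12.2250) * 100
Result: 12.5768 %


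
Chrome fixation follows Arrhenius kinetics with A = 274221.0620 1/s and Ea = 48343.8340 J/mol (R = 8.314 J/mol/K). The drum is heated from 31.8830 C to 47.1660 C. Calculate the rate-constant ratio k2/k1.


T1 = 31.8830 + 273.15 = 305.0330 K; T2 = 47.1660 + 273.15 = 320.3160 K
k1 = A * exp(-Ea/(R*T1)) = 274221.0620 * exp(-48343.8340/(8.314*305.0330)) = 0.00144304 1/s
k2 = A * exp(-Ea/(R*T2)) = 274221.0620 * exp(-48343.8340/(8.314*320.3160)) = 0.00358327 1/s
k2/k1 = 0.00358327 / 0.00144304 = 2.4831


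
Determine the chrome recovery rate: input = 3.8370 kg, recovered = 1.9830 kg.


Formula: Recovery = recovered / input * 100
Substituting: Recovery = 1.9830 / 3.8370 * 100
Result: 51.6810 %


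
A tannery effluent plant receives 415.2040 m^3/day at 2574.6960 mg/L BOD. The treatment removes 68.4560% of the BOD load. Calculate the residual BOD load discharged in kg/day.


Load_in = volume * conc / 1000 = 415.2040 * 2574.6960 / 1000 = 1069.0241 kg/day
Removed = Load_in * eff / 100 = 1069.0241 * 68.4560 / 100 = 731.8111 kg/day
Load_out = Load_in - Removed = 1069.0241 - 731.8111 = 337.2130 kg/day


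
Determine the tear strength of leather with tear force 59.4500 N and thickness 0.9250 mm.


Formula: Tear strength = force / thickness
Substituting: Tear strength = 59.4500 / 0.9250
Result: 64.2703 N/mm


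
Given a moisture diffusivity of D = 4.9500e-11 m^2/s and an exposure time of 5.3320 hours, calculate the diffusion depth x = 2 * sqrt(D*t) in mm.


t = 5.3320 hr * 3600 = 19195.2000 s
D * t = 4.9500e-11 * 19195.2000 = 9.5016e-07
x = 2 * sqrt(D*t) = 2 * sqrt(9.5016e-07) = 0.00194953 m = 1.9495 mm


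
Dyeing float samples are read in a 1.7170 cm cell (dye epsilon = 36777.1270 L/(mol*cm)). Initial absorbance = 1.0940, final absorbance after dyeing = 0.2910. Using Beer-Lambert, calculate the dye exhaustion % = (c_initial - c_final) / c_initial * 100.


c_initial = A_i / (epsilon * l) = 1.0940 / (36777.1270 * 1.7170) = 1.7325e-05 mol/L
c_final = A_f / (epsilon * l) = 0.2910 / (36777.1270 * 1.7170) = 4.6083e-06 mol/L
Exhaustion = (c_initial - c_final) / c_initial * 100 = (1.7325e-05 - 4.6083e-06) / 1.7325e-05 * 100 = 73.4004 %


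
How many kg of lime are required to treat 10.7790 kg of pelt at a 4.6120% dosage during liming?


Formula: Lime = substrate * pct / 100
Substituting: Lime = 10.7790 * 4.6120 / 100
Result: 0.4971 kg


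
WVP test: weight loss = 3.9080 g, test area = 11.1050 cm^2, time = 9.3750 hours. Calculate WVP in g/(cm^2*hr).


Formula: WVP = loss / (area * time)
Substituting: WVP = 3.9080 / (11.1050 * 9.3750)
Result: 0.0375374 g/(cm^2*hr)


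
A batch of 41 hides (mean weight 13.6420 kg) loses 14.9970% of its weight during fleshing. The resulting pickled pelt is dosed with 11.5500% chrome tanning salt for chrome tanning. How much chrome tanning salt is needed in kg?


Total_raw = N * avg_wt = 41 * 13.6420 = 559.3220 kg
Substrate = Total_raw * (1 - loss/100) = 559.3220 * (1 - 14.9970/100) = 475.4405 kg
Chrome = Substrate * pct / 100 = 475.4405 * 11.5500 / 100 = 54.9134 kg


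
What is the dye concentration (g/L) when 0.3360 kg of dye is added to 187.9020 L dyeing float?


Formula: Conc = dye_mass(kg) / volume(L) * 1000
Substituting: Conc = 0.3360 / 187.9020 * 1000
Result: 1.7882 g/L


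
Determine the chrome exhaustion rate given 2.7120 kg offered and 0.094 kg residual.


Formula: Uptake = (offered - residual) / offered * 100
Substituting: Uptake = (2.7120 - 0.094) / 2.7120 * 100
Result: 96.5339 %


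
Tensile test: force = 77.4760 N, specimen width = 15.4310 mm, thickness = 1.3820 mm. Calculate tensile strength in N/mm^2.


Formula: TS = force / (width * thickness)
Substituting: TS = 77.4760 / (15.4310 * 1.3820)
Result: 3.6330 N/mm^2


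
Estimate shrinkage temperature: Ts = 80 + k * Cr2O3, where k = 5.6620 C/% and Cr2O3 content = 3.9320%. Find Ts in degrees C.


Formula: Ts = 80 + k * Cr2O3
Substituting: Ts = 80 + 5.6620 * 3.9320
Result: 102.2630 C


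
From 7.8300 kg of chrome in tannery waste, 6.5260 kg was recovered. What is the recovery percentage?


Formula: Recovery = recovered / input * 100
Substituting: Recovery = 6.5260 / 7.8300 * 100
Result: 83.3461 %


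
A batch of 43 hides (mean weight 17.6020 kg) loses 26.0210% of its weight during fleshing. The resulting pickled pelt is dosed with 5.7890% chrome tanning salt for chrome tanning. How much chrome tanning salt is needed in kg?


Total_raw = N * avg_wt = 43 * 17.6020 = 756.8860 kg
Substrate = Total_raw * (1 - loss/100) = 756.8860 * (1 - 26.0210/100) = 559.9367 kg
Chrome = Substrate * pct / 100 = 559.9367 * 5.7890 / 100 = 32.4147 kg


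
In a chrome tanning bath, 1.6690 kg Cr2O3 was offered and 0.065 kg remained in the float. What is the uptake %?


Formula: Uptake = (offered - residual) / offered * 100
Substituting: Uptake = (1.6690 - 0.065) / 1.6690 * 100
Result: 96.1055 %


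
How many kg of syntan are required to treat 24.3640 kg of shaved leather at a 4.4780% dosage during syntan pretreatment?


Formula: Syntan = substrate * pct / 100
Substituting: Syntan = 24.3640 * 4.4780 / 100
Result: 1.0910 kg


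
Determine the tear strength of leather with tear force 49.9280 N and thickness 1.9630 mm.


Formula: Tear strength = force / thickness
Substituting: Tear strength = 49.9280 / 1.9630
Result: 25.4345 N/mm


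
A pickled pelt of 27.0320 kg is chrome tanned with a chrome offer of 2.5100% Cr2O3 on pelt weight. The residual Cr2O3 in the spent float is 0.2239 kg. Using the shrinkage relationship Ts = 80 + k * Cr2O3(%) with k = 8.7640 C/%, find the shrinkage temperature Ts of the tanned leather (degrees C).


Offered = pelt * offer_pct / 100 = 27.0320 * 2.5100 / 100 = 0.6785 kg
Uptake = offered - residual = 0.6785 - 0.2239 = 0.4546 kg
Cr2O3% on pelt = uptake / pelt * 100 = 0.4546 / 27.0320 * 100 = 1.6817 %
Ts = 80 + k * Cr2O3% = 80 + 8.7640 * 1.6817 = 94.7386 C


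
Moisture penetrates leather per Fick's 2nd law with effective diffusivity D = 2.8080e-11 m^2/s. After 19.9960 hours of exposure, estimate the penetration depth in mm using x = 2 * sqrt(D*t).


t = 19.9960 hr * 3600 = 71985.6000 s
D * t = 2.8080e-11 * 71985.6000 = 2.0214e-06
x = 2 * sqrt(D*t) = 2 * sqrt(2.0214e-06) = 0.00284349 m = 2.8435 mm


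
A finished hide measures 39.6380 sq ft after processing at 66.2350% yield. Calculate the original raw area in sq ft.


Formula: raw = finished * 100 / yield
Substituting: raw = 39.6380 * 100 / 66.2350
Result: 59.8445 sq ft


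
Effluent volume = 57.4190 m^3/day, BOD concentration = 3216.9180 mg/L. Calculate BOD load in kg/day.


Formula: BOD_load = volume * conc / 1000
Substituting: BOD_load = 57.4190 * 3216.9180 / 1000
Result: 184.7122 kg/day
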